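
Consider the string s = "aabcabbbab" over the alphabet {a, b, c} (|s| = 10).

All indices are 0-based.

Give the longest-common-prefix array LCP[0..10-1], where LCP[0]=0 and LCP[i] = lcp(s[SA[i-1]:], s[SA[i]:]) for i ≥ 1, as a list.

[0, 1, 2, 2, 0, 1, 1, 2, 1, 0]

rank→(start, suffix):
  0 → (0, 'aabcabbbab')
  1 → (8, 'ab')
  2 → (4, 'abbbab')
  3 → (1, 'abcabbbab')
  4 → (9, 'b')
  5 → (7, 'bab')
  6 → (6, 'bbab')
  7 → (5, 'bbbab')
  8 → (2, 'bcabbbab')
  9 → (3, 'cabbbab')

SA = [0, 8, 4, 1, 9, 7, 6, 5, 2, 3]
[i] adj suffixes → lcp
  [1] 0/8 → 1 ('a')
  [2] 8/4 → 2 ('ab')
  [3] 4/1 → 2 ('ab')
  [4] 1/9 → 0 ('')
  [5] 9/7 → 1 ('b')
  [6] 7/6 → 1 ('b')
  [7] 6/5 → 2 ('bb')
  [8] 5/2 → 1 ('b')
  [9] 2/3 → 0 ('')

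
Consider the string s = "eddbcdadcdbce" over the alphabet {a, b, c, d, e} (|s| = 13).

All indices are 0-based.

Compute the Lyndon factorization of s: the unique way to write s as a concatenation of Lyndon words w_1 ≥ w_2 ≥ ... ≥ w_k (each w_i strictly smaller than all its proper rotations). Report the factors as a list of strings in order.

emit factor 1: 'e' (i=0, period=1)
emit factor 2: 'd' (i=1, period=1)
emit factor 3: 'd' (i=2, period=1)
emit factor 4: 'bcd' (i=3, period=3)
emit factor 5: 'adcdbce' (i=6, period=7)

["e", "d", "d", "bcd", "adcdbce"]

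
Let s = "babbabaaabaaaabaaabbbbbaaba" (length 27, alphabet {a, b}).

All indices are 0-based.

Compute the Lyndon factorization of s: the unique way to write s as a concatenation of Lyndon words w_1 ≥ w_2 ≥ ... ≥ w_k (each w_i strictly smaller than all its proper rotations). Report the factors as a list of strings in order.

emit factor 1: 'b' (i=0, period=1)
emit factor 2: 'abb' (i=1, period=3)
emit factor 3: 'ab' (i=4, period=2)
emit factor 4: 'aaab' (i=6, period=4)
emit factor 5: 'aaaabaaabbbbbaab' (i=10, period=16)
emit factor 6: 'a' (i=26, period=1)

["b", "abb", "ab", "aaab", "aaaabaaabbbbbaab", "a"]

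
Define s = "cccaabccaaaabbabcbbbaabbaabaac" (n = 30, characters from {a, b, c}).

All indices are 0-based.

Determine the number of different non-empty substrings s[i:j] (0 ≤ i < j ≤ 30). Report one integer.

rank | idx | suffix
   0 |   8 | aaaabbabcbbbaabbaabaac
   1 |   9 | aaabbabcbbbaabbaabaac
   2 |  24 | aabaac
   3 |  20 | aabbaabaac
   4 |  10 | aabbabcbbbaabbaabaac
   5 |   3 | aabccaaaabbabcbbbaabbaabaac
   6 |  27 | aac
   7 |  25 | abaac
   8 |  21 | abbaabaac
   9 |  11 | abbabcbbbaabbaabaac
  10 |  14 | abcbbbaabbaabaac
  11 |   4 | abccaaaabbabcbbbaabbaabaac
  12 |  28 | ac
  13 |  23 | baabaac
  14 |  19 | baabbaabaac
  15 |  26 | baac
  16 |  13 | babcbbbaabbaabaac
  17 |  22 | bbaabaac
  18 |  18 | bbaabbaabaac
  19 |  12 | bbabcbbbaabbaabaac
  20 |  17 | bbbaabbaabaac
  21 |  15 | bcbbbaabbaabaac
  22 |   5 | bccaaaabbabcbbbaabbaabaac
  23 |  29 | c
  24 |   7 | caaaabbabcbbbaabbaabaac
  25 |   2 | caabccaaaabbabcbbbaabbaabaac
  26 |  16 | cbbbaabbaabaac
  27 |   6 | ccaaaabbabcbbbaabbaabaac
  28 |   1 | ccaabccaaaabbabcbbbaabbaabaac
  29 |   0 | cccaabccaaaabbabcbbbaabbaabaac

SA = [8, 9, 24, 20, 10, 3, 27, 25, 21, 11, 14, 4, 28, 23, 19, 26, 13, 22, 18, 12, 17, 15, 5, 29, 7, 2, 16, 6, 1, 0]
rank  pair      lcp
   1  s[8:],s[9:]  3  'aaa'
   2  s[9:],s[24:]  2  'aa'
   3  s[24:],s[20:]  3  'aab'
   4  s[20:],s[10:]  5  'aabba'
   5  s[10:],s[3:]  3  'aab'
   6  s[3:],s[27:]  2  'aa'
   7  s[27:],s[25:]  1  'a'
   8  s[25:],s[21:]  2  'ab'
   9  s[21:],s[11:]  4  'abba'
  10  s[11:],s[14:]  2  'ab'
  11  s[14:],s[4:]  3  'abc'
  12  s[4:],s[28:]  1  'a'
  13  s[28:],s[23:]  0  ''
  14  s[23:],s[19:]  4  'baab'
  15  s[19:],s[26:]  3  'baa'
  16  s[26:],s[13:]  2  'ba'
  17  s[13:],s[22:]  1  'b'
  18  s[22:],s[18:]  5  'bbaab'
  19  s[18:],s[12:]  3  'bba'
  20  s[12:],s[17:]  2  'bb'
  21  s[17:],s[15:]  1  'b'
  22  s[15:],s[5:]  2  'bc'
  23  s[5:],s[29:]  0  ''
  24  s[29:],s[7:]  1  'c'
  25  s[7:],s[2:]  3  'caa'
  26  s[2:],s[16:]  1  'c'
  27  s[16:],s[6:]  1  'c'
  28  s[6:],s[1:]  4  'ccaa'
  29  s[1:],s[0:]  2  'cc'

n(n+1)/2 = 30·31/2 = 465
Σ LCP = 0 + 3 + 2 + 3 + 5 + 3 + 2 + 1 + 2 + 4 + 2 + 3 + 1 + 0 + 4 + 3 + 2 + 1 + 5 + 3 + 2 + 1 + 2 + 0 + 1 + 3 + 1 + 1 + 4 + 2 = 66
distinct = 465 − 66 = 399

399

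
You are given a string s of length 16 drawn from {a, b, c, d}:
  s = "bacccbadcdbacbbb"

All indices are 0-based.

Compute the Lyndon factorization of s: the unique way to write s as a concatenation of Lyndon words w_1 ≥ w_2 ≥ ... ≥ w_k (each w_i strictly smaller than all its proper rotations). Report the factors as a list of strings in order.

emit factor 1: 'b' (i=0, period=1)
emit factor 2: 'acccbadcdb' (i=1, period=10)
emit factor 3: 'acbbb' (i=11, period=5)

["b", "acccbadcdb", "acbbb"]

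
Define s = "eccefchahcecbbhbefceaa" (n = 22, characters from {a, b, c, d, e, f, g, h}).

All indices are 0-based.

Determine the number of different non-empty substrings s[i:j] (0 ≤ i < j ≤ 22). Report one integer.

231

rank | idx | suffix
   0 |  21 | a
   1 |  20 | aa
   2 |   7 | ahcecbbhbefceaa
   3 |  12 | bbhbefceaa
   4 |  15 | befceaa
   5 |  13 | bhbefceaa
   6 |  11 | cbbhbefceaa
   7 |   1 | ccefchahcecbbhbefceaa
   8 |  18 | ceaa
   9 |   9 | cecbbhbefceaa
  10 |   2 | cefchahcecbbhbefceaa
  11 |   5 | chahcecbbhbefceaa
  12 |  19 | eaa
  13 |  10 | ecbbhbefceaa
  14 |   0 | eccefchahcecbbhbefceaa
  15 |  16 | efceaa
  16 |   3 | efchahcecbbhbefceaa
  17 |  17 | fceaa
  18 |   4 | fchahcecbbhbefceaa
  19 |   6 | hahcecbbhbefceaa
  20 |  14 | hbefceaa
  21 |   8 | hcecbbhbefceaa

SA = [21, 20, 7, 12, 15, 13, 11, 1, 18, 9, 2, 5, 19, 10, 0, 16, 3, 17, 4, 6, 14, 8]
rank  pair      lcp
   1  s[21:],s[20:]  1  'a'
   2  s[20:],s[7:]  1  'a'
   3  s[7:],s[12:]  0  ''
   4  s[12:],s[15:]  1  'b'
   5  s[15:],s[13:]  1  'b'
   6  s[13:],s[11:]  0  ''
   7  s[11:],s[1:]  1  'c'
   8  s[1:],s[18:]  1  'c'
   9  s[18:],s[9:]  2  'ce'
  10  s[9:],s[2:]  2  'ce'
  11  s[2:],s[5:]  1  'c'
  12  s[5:],s[19:]  0  ''
  13  s[19:],s[10:]  1  'e'
  14  s[10:],s[0:]  2  'ec'
  15  s[0:],s[16:]  1  'e'
  16  s[16:],s[3:]  3  'efc'
  17  s[3:],s[17:]  0  ''
  18  s[17:],s[4:]  2  'fc'
  19  s[4:],s[6:]  0  ''
  20  s[6:],s[14:]  1  'h'
  21  s[14:],s[8:]  1  'h'

n(n+1)/2 = 22·23/2 = 253
Σ LCP = 0 + 1 + 1 + 0 + 1 + 1 + 0 + 1 + 1 + 2 + 2 + 1 + 0 + 1 + 2 + 1 + 3 + 0 + 2 + 0 + 1 + 1 = 22
distinct = 253 − 22 = 231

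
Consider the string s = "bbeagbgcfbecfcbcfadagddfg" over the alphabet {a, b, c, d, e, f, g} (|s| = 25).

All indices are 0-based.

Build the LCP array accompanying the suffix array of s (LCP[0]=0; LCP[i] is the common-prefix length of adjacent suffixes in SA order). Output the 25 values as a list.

sorted suffixes:
  #0 SA[0]=17  'adagddfg'
  #1 SA[1]=3  'agbgcfbecfcbcfadagddfg'
  #2 SA[2]=19  'agddfg'
  #3 SA[3]=0  'bbeagbgcfbecfcbcfadagddfg'
  #4 SA[4]=14  'bcfadagddfg'
  #5 SA[5]=1  'beagbgcfbecfcbcfadagddfg'
  #6 SA[6]=9  'becfcbcfadagddfg'
  #7 SA[7]=5  'bgcfbecfcbcfadagddfg'
  #8 SA[8]=13  'cbcfadagddfg'
  #9 SA[9]=15  'cfadagddfg'
  #10 SA[10]=7  'cfbecfcbcfadagddfg'
  #11 SA[11]=11  'cfcbcfadagddfg'
  #12 SA[12]=18  'dagddfg'
  #13 SA[13]=21  'ddfg'
  #14 SA[14]=22  'dfg'
  #15 SA[15]=2  'eagbgcfbecfcbcfadagddfg'
  #16 SA[16]=10  'ecfcbcfadagddfg'
  #17 SA[17]=16  'fadagddfg'
  #18 SA[18]=8  'fbecfcbcfadagddfg'
  #19 SA[19]=12  'fcbcfadagddfg'
  #20 SA[20]=23  'fg'
  #21 SA[21]=24  'g'
  #22 SA[22]=4  'gbgcfbecfcbcfadagddfg'
  #23 SA[23]=6  'gcfbecfcbcfadagddfg'
  #24 SA[24]=20  'gddfg'

SA = [17, 3, 19, 0, 14, 1, 9, 5, 13, 15, 7, 11, 18, 21, 22, 2, 10, 16, 8, 12, 23, 24, 4, 6, 20]
rank  pair      lcp
   1  s[17:],s[3:]  1  'a'
   2  s[3:],s[19:]  2  'ag'
   3  s[19:],s[0:]  0  ''
   4  s[0:],s[14:]  1  'b'
   5  s[14:],s[1:]  1  'b'
   6  s[1:],s[9:]  2  'be'
   7  s[9:],s[5:]  1  'b'
   8  s[5:],s[13:]  0  ''
   9  s[13:],s[15:]  1  'c'
  10  s[15:],s[7:]  2  'cf'
  11  s[7:],s[11:]  2  'cf'
  12  s[11:],s[18:]  0  ''
  13  s[18:],s[21:]  1  'd'
  14  s[21:],s[22:]  1  'd'
  15  s[22:],s[2:]  0  ''
  16  s[2:],s[10:]  1  'e'
  17  s[10:],s[16:]  0  ''
  18  s[16:],s[8:]  1  'f'
  19  s[8:],s[12:]  1  'f'
  20  s[12:],s[23:]  1  'f'
  21  s[23:],s[24:]  0  ''
  22  s[24:],s[4:]  1  'g'
  23  s[4:],s[6:]  1  'g'
  24  s[6:],s[20:]  1  'g'

[0, 1, 2, 0, 1, 1, 2, 1, 0, 1, 2, 2, 0, 1, 1, 0, 1, 0, 1, 1, 1, 0, 1, 1, 1]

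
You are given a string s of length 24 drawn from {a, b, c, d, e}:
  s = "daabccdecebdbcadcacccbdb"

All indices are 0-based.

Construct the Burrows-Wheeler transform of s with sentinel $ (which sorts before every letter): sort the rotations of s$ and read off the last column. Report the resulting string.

rank  rotation                   last
    0  $daabccdecebdbcadcacccbdb  b
    1  aabccdecebdbcadcacccbdb$d  d
    2  abccdecebdbcadcacccbdb$da  a
    3  acccbdb$daabccdecebdbcadc  c
    4  adcacccbdb$daabccdecebdbc  c
    5  b$daabccdecebdbcadcacccbd  d
    6  bcadcacccbdb$daabccdecebd  d
    7  bccdecebdbcadcacccbdb$daa  a
    8  bdb$daabccdecebdbcadcaccc  c
    9  bdbcadcacccbdb$daabccdece  e
   10  cacccbdb$daabccdecebdbcad  d
   11  cadcacccbdb$daabccdecebdb  b
   12  cbdb$daabccdecebdbcadcacc  c
   13  ccbdb$daabccdecebdbcadcac  c
   14  cccbdb$daabccdecebdbcadca  a
   15  ccdecebdbcadcacccbdb$daab  b
   16  cdecebdbcadcacccbdb$daabc  c
   17  cebdbcadcacccbdb$daabccde  e
   18  daabccdecebdbcadcacccbdb$  $
   19  db$daabccdecebdbcadcacccb  b
   20  dbcadcacccbdb$daabccdeceb  b
   21  dcacccbdb$daabccdecebdbca  a
   22  decebdbcadcacccbdb$daabcc  c
   23  ebdbcadcacccbdb$daabccdec  c
   24  ecebdbcadcacccbdb$daabccd  d

bdaccddacedbccabce$bbaccd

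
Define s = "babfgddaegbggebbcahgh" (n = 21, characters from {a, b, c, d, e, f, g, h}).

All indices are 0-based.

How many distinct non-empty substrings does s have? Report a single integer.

218

rank | idx | suffix
   0 |   1 | abfgddaegbggebbcahgh
   1 |   7 | aegbggebbcahgh
   2 |  17 | ahgh
   3 |   0 | babfgddaegbggebbcahgh
   4 |  14 | bbcahgh
   5 |  15 | bcahgh
   6 |   2 | bfgddaegbggebbcahgh
   7 |  10 | bggebbcahgh
   8 |  16 | cahgh
   9 |   6 | daegbggebbcahgh
  10 |   5 | ddaegbggebbcahgh
  11 |  13 | ebbcahgh
  12 |   8 | egbggebbcahgh
  13 |   3 | fgddaegbggebbcahgh
  14 |   9 | gbggebbcahgh
  15 |   4 | gddaegbggebbcahgh
  16 |  12 | gebbcahgh
  17 |  11 | ggebbcahgh
  18 |  19 | gh
  19 |  20 | h
  20 |  18 | hgh

SA = [1, 7, 17, 0, 14, 15, 2, 10, 16, 6, 5, 13, 8, 3, 9, 4, 12, 11, 19, 20, 18]
[i] adj suffixes → lcp
  [1] 1/7 → 1 ('a')
  [2] 7/17 → 1 ('a')
  [3] 17/0 → 0 ('')
  [4] 0/14 → 1 ('b')
  [5] 14/15 → 1 ('b')
  [6] 15/2 → 1 ('b')
  [7] 2/10 → 1 ('b')
  [8] 10/16 → 0 ('')
  [9] 16/6 → 0 ('')
  [10] 6/5 → 1 ('d')
  [11] 5/13 → 0 ('')
  [12] 13/8 → 1 ('e')
  [13] 8/3 → 0 ('')
  [14] 3/9 → 0 ('')
  [15] 9/4 → 1 ('g')
  [16] 4/12 → 1 ('g')
  [17] 12/11 → 1 ('g')
  [18] 11/19 → 1 ('g')
  [19] 19/20 → 0 ('')
  [20] 20/18 → 1 ('h')

n(n+1)/2 = 21·22/2 = 231
Σ LCP = 0 + 1 + 1 + 0 + 1 + 1 + 1 + 1 + 0 + 0 + 1 + 0 + 1 + 0 + 0 + 1 + 1 + 1 + 1 + 0 + 1 = 13
distinct = 231 − 13 = 218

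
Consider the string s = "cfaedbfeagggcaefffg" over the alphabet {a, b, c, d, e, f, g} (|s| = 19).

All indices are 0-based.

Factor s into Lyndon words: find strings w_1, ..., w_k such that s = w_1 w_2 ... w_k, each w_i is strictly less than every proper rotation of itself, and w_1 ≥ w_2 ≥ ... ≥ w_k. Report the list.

["cf", "aedbfeagggcaefffg"]

emit factor 1: 'cf' (i=0, period=2)
emit factor 2: 'aedbfeagggcaefffg' (i=2, period=17)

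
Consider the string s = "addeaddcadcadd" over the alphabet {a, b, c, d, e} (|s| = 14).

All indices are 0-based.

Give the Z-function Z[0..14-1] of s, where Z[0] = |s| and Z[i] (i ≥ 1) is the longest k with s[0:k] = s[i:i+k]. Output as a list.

[14, 0, 0, 0, 3, 0, 0, 0, 2, 0, 0, 3, 0, 0]

Z[0]=14
i=1: fresh scan; Z[1]=0
i=2: fresh scan; Z[2]=0
i=3: fresh scan; Z[3]=0
i=4: fresh scan; Z[4]=3 extend→box=[4,7)
i=5: min(r-i=2, Z[1]=0)=0; Z[5]=0
i=6: min(r-i=1, Z[2]=0)=0; Z[6]=0
i=7: fresh scan; Z[7]=0
i=8: fresh scan; Z[8]=2 extend→box=[8,10)
i=9: min(r-i=1, Z[1]=0)=0; Z[9]=0
i=10: fresh scan; Z[10]=0
i=11: fresh scan; Z[11]=3 extend→box=[11,14)
i=12: min(r-i=2, Z[1]=0)=0; Z[12]=0
i=13: min(r-i=1, Z[2]=0)=0; Z[13]=0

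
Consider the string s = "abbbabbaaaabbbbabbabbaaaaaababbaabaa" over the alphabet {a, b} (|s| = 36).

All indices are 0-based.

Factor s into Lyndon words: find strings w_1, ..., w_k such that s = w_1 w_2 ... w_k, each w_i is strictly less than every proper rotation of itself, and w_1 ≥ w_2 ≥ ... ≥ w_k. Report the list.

emit factor 1: 'abbb' (i=0, period=4)
emit factor 2: 'abb' (i=4, period=3)
emit factor 3: 'aaaabbbbabbabb' (i=7, period=14)
emit factor 4: 'aaaaaababbaab' (i=21, period=13)
emit factor 5: 'a' (i=34, period=1)
emit factor 6: 'a' (i=35, period=1)

["abbb", "abb", "aaaabbbbabbabb", "aaaaaababbaab", "a", "a"]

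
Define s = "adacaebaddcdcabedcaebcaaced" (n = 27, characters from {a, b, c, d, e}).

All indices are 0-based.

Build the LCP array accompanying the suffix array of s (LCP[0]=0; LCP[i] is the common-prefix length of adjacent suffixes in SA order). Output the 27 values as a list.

[0, 1, 1, 2, 1, 2, 1, 3, 0, 1, 1, 0, 2, 2, 4, 1, 1, 0, 1, 1, 3, 2, 1, 0, 2, 1, 2]

sorted suffixes:
  #0 SA[0]=22  'aaced'
  #1 SA[1]=13  'abedcaebcaaced'
  #2 SA[2]=2  'acaebaddcdcabedcaebcaaced'
  #3 SA[3]=23  'aced'
  #4 SA[4]=0  'adacaebaddcdcabedcaebcaaced'
  #5 SA[5]=7  'addcdcabedcaebcaaced'
  #6 SA[6]=4  'aebaddcdcabedcaebcaaced'
  #7 SA[7]=18  'aebcaaced'
  #8 SA[8]=6  'baddcdcabedcaebcaaced'
  #9 SA[9]=20  'bcaaced'
  #10 SA[10]=14  'bedcaebcaaced'
  #11 SA[11]=21  'caaced'
  #12 SA[12]=12  'cabedcaebcaaced'
  #13 SA[13]=3  'caebaddcdcabedcaebcaaced'
  #14 SA[14]=17  'caebcaaced'
  #15 SA[15]=10  'cdcabedcaebcaaced'
  #16 SA[16]=24  'ced'
  #17 SA[17]=26  'd'
  #18 SA[18]=1  'dacaebaddcdcabedcaebcaaced'
  #19 SA[19]=11  'dcabedcaebcaaced'
  #20 SA[20]=16  'dcaebcaaced'
  #21 SA[21]=9  'dcdcabedcaebcaaced'
  #22 SA[22]=8  'ddcdcabedcaebcaaced'
  #23 SA[23]=5  'ebaddcdcabedcaebcaaced'
  #24 SA[24]=19  'ebcaaced'
  #25 SA[25]=25  'ed'
  #26 SA[26]=15  'edcaebcaaced'

SA = [22, 13, 2, 23, 0, 7, 4, 18, 6, 20, 14, 21, 12, 3, 17, 10, 24, 26, 1, 11, 16, 9, 8, 5, 19, 25, 15]
rank  pair      lcp
   1  s[22:],s[13:]  1  'a'
   2  s[13:],s[2:]  1  'a'
   3  s[2:],s[23:]  2  'ac'
   4  s[23:],s[0:]  1  'a'
   5  s[0:],s[7:]  2  'ad'
   6  s[7:],s[4:]  1  'a'
   7  s[4:],s[18:]  3  'aeb'
   8  s[18:],s[6:]  0  ''
   9  s[6:],s[20:]  1  'b'
  10  s[20:],s[14:]  1  'b'
  11  s[14:],s[21:]  0  ''
  12  s[21:],s[12:]  2  'ca'
  13  s[12:],s[3:]  2  'ca'
  14  s[3:],s[17:]  4  'caeb'
  15  s[17:],s[10:]  1  'c'
  16  s[10:],s[24:]  1  'c'
  17  s[24:],s[26:]  0  ''
  18  s[26:],s[1:]  1  'd'
  19  s[1:],s[11:]  1  'd'
  20  s[11:],s[16:]  3  'dca'
  21  s[16:],s[9:]  2  'dc'
  22  s[9:],s[8:]  1  'd'
  23  s[8:],s[5:]  0  ''
  24  s[5:],s[19:]  2  'eb'
  25  s[19:],s[25:]  1  'e'
  26  s[25:],s[15:]  2  'ed'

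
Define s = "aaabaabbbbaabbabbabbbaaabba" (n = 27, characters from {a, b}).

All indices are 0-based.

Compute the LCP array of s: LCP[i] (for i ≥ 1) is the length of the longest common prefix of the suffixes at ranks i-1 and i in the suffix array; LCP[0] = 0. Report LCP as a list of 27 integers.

sorted suffixes:
  #0 SA[0]=26  'a'
  #1 SA[1]=0  'aaabaabbbbaabbabbabbbaaabba'
  #2 SA[2]=21  'aaabba'
  #3 SA[3]=1  'aabaabbbbaabbabbabbbaaabba'
  #4 SA[4]=22  'aabba'
  #5 SA[5]=10  'aabbabbabbbaaabba'
  #6 SA[6]=4  'aabbbbaabbabbabbbaaabba'
  #7 SA[7]=2  'abaabbbbaabbabbabbbaaabba'
  #8 SA[8]=23  'abba'
  #9 SA[9]=11  'abbabbabbbaaabba'
  #10 SA[10]=14  'abbabbbaaabba'
  #11 SA[11]=17  'abbbaaabba'
  #12 SA[12]=5  'abbbbaabbabbabbbaaabba'
  #13 SA[13]=25  'ba'
  #14 SA[14]=20  'baaabba'
  #15 SA[15]=9  'baabbabbabbbaaabba'
  #16 SA[16]=3  'baabbbbaabbabbabbbaaabba'
  #17 SA[17]=13  'babbabbbaaabba'
  #18 SA[18]=16  'babbbaaabba'
  #19 SA[19]=24  'bba'
  #20 SA[20]=19  'bbaaabba'
  #21 SA[21]=8  'bbaabbabbabbbaaabba'
  #22 SA[22]=12  'bbabbabbbaaabba'
  #23 SA[23]=15  'bbabbbaaabba'
  #24 SA[24]=18  'bbbaaabba'
  #25 SA[25]=7  'bbbaabbabbabbbaaabba'
  #26 SA[26]=6  'bbbbaabbabbabbbaaabba'

SA = [26, 0, 21, 1, 22, 10, 4, 2, 23, 11, 14, 17, 5, 25, 20, 9, 3, 13, 16, 24, 19, 8, 12, 15, 18, 7, 6]
i: (SA[i-1],SA[i]) lcp shared
  1: (26,0) 1 'a'
  2: (0,21) 4 'aaab'
  3: (21,1) 2 'aa'
  4: (1,22) 3 'aab'
  5: (22,10) 5 'aabba'
  6: (10,4) 4 'aabb'
  7: (4,2) 1 'a'
  8: (2,23) 2 'ab'
  9: (23,11) 4 'abba'
  10: (11,14) 6 'abbabb'
  11: (14,17) 3 'abb'
  12: (17,5) 4 'abbb'
  13: (5,25) 0 ''
  14: (25,20) 2 'ba'
  15: (20,9) 3 'baa'
  16: (9,3) 5 'baabb'
  17: (3,13) 2 'ba'
  18: (13,16) 4 'babb'
  19: (16,24) 1 'b'
  20: (24,19) 3 'bba'
  21: (19,8) 4 'bbaa'
  22: (8,12) 3 'bba'
  23: (12,15) 5 'bbabb'
  24: (15,18) 2 'bb'
  25: (18,7) 5 'bbbaa'
  26: (7,6) 3 'bbb'

[0, 1, 4, 2, 3, 5, 4, 1, 2, 4, 6, 3, 4, 0, 2, 3, 5, 2, 4, 1, 3, 4, 3, 5, 2, 5, 3]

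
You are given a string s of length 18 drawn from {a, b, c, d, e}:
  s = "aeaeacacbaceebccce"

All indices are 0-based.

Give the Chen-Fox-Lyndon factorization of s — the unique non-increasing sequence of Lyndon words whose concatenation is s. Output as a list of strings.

emit factor 1: 'ae' (i=0, period=2)
emit factor 2: 'ae' (i=2, period=2)
emit factor 3: 'acacbaceebccce' (i=4, period=14)

["ae", "ae", "acacbaceebccce"]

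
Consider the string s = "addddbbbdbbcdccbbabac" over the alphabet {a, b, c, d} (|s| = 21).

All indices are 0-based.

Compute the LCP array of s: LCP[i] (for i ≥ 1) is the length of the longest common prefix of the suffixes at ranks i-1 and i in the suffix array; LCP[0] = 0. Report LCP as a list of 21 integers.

sorted suffixes:
  #0 SA[0]=17  'abac'
  #1 SA[1]=19  'ac'
  #2 SA[2]=0  'addddbbbdbbcdccbbabac'
  #3 SA[3]=16  'babac'
  #4 SA[4]=18  'bac'
  #5 SA[5]=15  'bbabac'
  #6 SA[6]=5  'bbbdbbcdccbbabac'
  #7 SA[7]=9  'bbcdccbbabac'
  #8 SA[8]=6  'bbdbbcdccbbabac'
  #9 SA[9]=10  'bcdccbbabac'
  #10 SA[10]=7  'bdbbcdccbbabac'
  #11 SA[11]=20  'c'
  #12 SA[12]=14  'cbbabac'
  #13 SA[13]=13  'ccbbabac'
  #14 SA[14]=11  'cdccbbabac'
  #15 SA[15]=4  'dbbbdbbcdccbbabac'
  #16 SA[16]=8  'dbbcdccbbabac'
  #17 SA[17]=12  'dccbbabac'
  #18 SA[18]=3  'ddbbbdbbcdccbbabac'
  #19 SA[19]=2  'dddbbbdbbcdccbbabac'
  #20 SA[20]=1  'ddddbbbdbbcdccbbabac'

SA = [17, 19, 0, 16, 18, 15, 5, 9, 6, 10, 7, 20, 14, 13, 11, 4, 8, 12, 3, 2, 1]
i: (SA[i-1],SA[i]) lcp shared
  1: (17,19) 1 'a'
  2: (19,0) 1 'a'
  3: (0,16) 0 ''
  4: (16,18) 2 'ba'
  5: (18,15) 1 'b'
  6: (15,5) 2 'bb'
  7: (5,9) 2 'bb'
  8: (9,6) 2 'bb'
  9: (6,10) 1 'b'
  10: (10,7) 1 'b'
  11: (7,20) 0 ''
  12: (20,14) 1 'c'
  13: (14,13) 1 'c'
  14: (13,11) 1 'c'
  15: (11,4) 0 ''
  16: (4,8) 3 'dbb'
  17: (8,12) 1 'd'
  18: (12,3) 1 'd'
  19: (3,2) 2 'dd'
  20: (2,1) 3 'ddd'

[0, 1, 1, 0, 2, 1, 2, 2, 2, 1, 1, 0, 1, 1, 1, 0, 3, 1, 1, 2, 3]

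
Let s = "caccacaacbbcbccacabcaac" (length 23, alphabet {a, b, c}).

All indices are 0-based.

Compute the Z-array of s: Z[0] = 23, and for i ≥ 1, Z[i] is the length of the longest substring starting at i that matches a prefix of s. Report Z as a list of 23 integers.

[23, 0, 1, 3, 0, 2, 0, 0, 1, 0, 0, 1, 0, 1, 3, 0, 2, 0, 0, 2, 0, 0, 1]

Z[0]=23
i=1: fresh scan; Z[1]=0
i=2: fresh scan; Z[2]=1 grow→box=[2,3)
i=3: fresh scan; Z[3]=3 grow→box=[3,6)
i=4: min(r-i=2, Z[1]=0)=0; Z[4]=0
i=5: min(r-i=1, Z[2]=1)=1; Z[5]=2 grow→box=[5,7)
i=6: min(r-i=1, Z[1]=0)=0; Z[6]=0
i=7: fresh scan; Z[7]=0
i=8: fresh scan; Z[8]=1 grow→box=[8,9)
i=9: fresh scan; Z[9]=0
i=10: fresh scan; Z[10]=0
i=11: fresh scan; Z[11]=1 grow→box=[11,12)
i=12: fresh scan; Z[12]=0
i=13: fresh scan; Z[13]=1 grow→box=[13,14)
i=14: fresh scan; Z[14]=3 grow→box=[14,17)
i=15: min(r-i=2, Z[1]=0)=0; Z[15]=0
i=16: min(r-i=1, Z[2]=1)=1; Z[16]=2 grow→box=[16,18)
i=17: min(r-i=1, Z[1]=0)=0; Z[17]=0
i=18: fresh scan; Z[18]=0
i=19: fresh scan; Z[19]=2 grow→box=[19,21)
i=20: min(r-i=1, Z[1]=0)=0; Z[20]=0
i=21: fresh scan; Z[21]=0
i=22: fresh scan; Z[22]=1 grow→box=[22,23)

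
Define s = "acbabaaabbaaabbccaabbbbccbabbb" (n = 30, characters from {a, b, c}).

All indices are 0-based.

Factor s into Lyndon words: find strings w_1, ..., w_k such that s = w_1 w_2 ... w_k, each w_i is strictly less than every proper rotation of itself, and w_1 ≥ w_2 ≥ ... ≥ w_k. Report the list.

emit factor 1: 'acb' (i=0, period=3)
emit factor 2: 'ab' (i=3, period=2)
emit factor 3: 'aaabbaaabbccaabbbbccbabbb' (i=5, period=25)

["acb", "ab", "aaabbaaabbccaabbbbccbabbb"]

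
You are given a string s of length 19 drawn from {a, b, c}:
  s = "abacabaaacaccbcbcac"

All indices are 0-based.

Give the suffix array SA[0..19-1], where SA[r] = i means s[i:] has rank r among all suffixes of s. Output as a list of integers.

rank→(start, suffix):
  0 → (6, 'aaacaccbcbcac')
  1 → (7, 'aacaccbcbcac')
  2 → (4, 'abaaacaccbcbcac')
  3 → (0, 'abacabaaacaccbcbcac')
  4 → (17, 'ac')
  5 → (2, 'acabaaacaccbcbcac')
  6 → (8, 'acaccbcbcac')
  7 → (10, 'accbcbcac')
  8 → (5, 'baaacaccbcbcac')
  9 → (1, 'bacabaaacaccbcbcac')
  10 → (15, 'bcac')
  11 → (13, 'bcbcac')
  12 → (18, 'c')
  13 → (3, 'cabaaacaccbcbcac')
  14 → (16, 'cac')
  15 → (9, 'caccbcbcac')
  16 → (14, 'cbcac')
  17 → (12, 'cbcbcac')
  18 → (11, 'ccbcbcac')

[6, 7, 4, 0, 17, 2, 8, 10, 5, 1, 15, 13, 18, 3, 16, 9, 14, 12, 11]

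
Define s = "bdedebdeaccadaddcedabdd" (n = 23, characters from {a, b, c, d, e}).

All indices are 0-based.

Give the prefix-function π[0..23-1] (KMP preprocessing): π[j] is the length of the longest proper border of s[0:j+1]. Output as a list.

[0, 0, 0, 0, 0, 1, 2, 3, 0, 0, 0, 0, 0, 0, 0, 0, 0, 0, 0, 0, 1, 2, 0]

π[0] = 0
j=1 s[j]='d': π[1]=0 (border '')
j=2 s[j]='e': π[2]=0 (border '')
j=3 s[j]='d': π[3]=0 (border '')
j=4 s[j]='e': π[4]=0 (border '')
j=5 s[j]='b': π[5]=1 (border 'b')
j=6 s[j]='d': π[6]=2 (border 'bd')
j=7 s[j]='e': π[7]=3 (border 'bde')
j=8 s[j]='a': k: 3→0; π[8]=0 (border '')
j=9 s[j]='c': π[9]=0 (border '')
j=10 s[j]='c': π[10]=0 (border '')
j=11 s[j]='a': π[11]=0 (border '')
j=12 s[j]='d': π[12]=0 (border '')
j=13 s[j]='a': π[13]=0 (border '')
j=14 s[j]='d': π[14]=0 (border '')
j=15 s[j]='d': π[15]=0 (border '')
j=16 s[j]='c': π[16]=0 (border '')
j=17 s[j]='e': π[17]=0 (border '')
j=18 s[j]='d': π[18]=0 (border '')
j=19 s[j]='a': π[19]=0 (border '')
j=20 s[j]='b': π[20]=1 (border 'b')
j=21 s[j]='d': π[21]=2 (border 'bd')
j=22 s[j]='d': k: 2→0; π[22]=0 (border '')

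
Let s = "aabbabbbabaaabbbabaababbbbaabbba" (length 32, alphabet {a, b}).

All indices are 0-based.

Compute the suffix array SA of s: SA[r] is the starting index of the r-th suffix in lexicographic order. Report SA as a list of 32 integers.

rank→(start, suffix):
  0 → (31, 'a')
  1 → (10, 'aaabbbabaababbbbaabbba')
  2 → (18, 'aababbbbaabbba')
  3 → (0, 'aabbabbbabaaabbbabaababbbbaabbba')
  4 → (26, 'aabbba')
  5 → (11, 'aabbbabaababbbbaabbba')
  6 → (8, 'abaaabbbabaababbbbaabbba')
  7 → (16, 'abaababbbbaabbba')
  8 → (19, 'ababbbbaabbba')
  9 → (1, 'abbabbbabaaabbbabaababbbbaabbba')
  10 → (27, 'abbba')
  11 → (4, 'abbbabaaabbbabaababbbbaabbba')
  12 → (12, 'abbbabaababbbbaabbba')
  13 → (21, 'abbbbaabbba')
  14 → (30, 'ba')
  15 → (9, 'baaabbbabaababbbbaabbba')
  16 → (17, 'baababbbbaabbba')
  17 → (25, 'baabbba')
  18 → (7, 'babaaabbbabaababbbbaabbba')
  19 → (15, 'babaababbbbaabbba')
  20 → (3, 'babbbabaaabbbabaababbbbaabbba')
  21 → (20, 'babbbbaabbba')
  22 → (29, 'bba')
  23 → (24, 'bbaabbba')
  24 → (6, 'bbabaaabbbabaababbbbaabbba')
  25 → (14, 'bbabaababbbbaabbba')
  26 → (2, 'bbabbbabaaabbbabaababbbbaabbba')
  27 → (28, 'bbba')
  28 → (23, 'bbbaabbba')
  29 → (5, 'bbbabaaabbbabaababbbbaabbba')
  30 → (13, 'bbbabaababbbbaabbba')
  31 → (22, 'bbbbaabbba')

[31, 10, 18, 0, 26, 11, 8, 16, 19, 1, 27, 4, 12, 21, 30, 9, 17, 25, 7, 15, 3, 20, 29, 24, 6, 14, 2, 28, 23, 5, 13, 22]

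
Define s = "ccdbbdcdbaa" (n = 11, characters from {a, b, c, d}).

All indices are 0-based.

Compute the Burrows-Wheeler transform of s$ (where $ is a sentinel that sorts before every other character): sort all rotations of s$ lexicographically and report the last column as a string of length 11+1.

aabddb$dcccb

rank  rotation      last
    0  $ccdbbdcdbaa  a
    1  a$ccdbbdcdba  a
    2  aa$ccdbbdcdb  b
    3  baa$ccdbbdcd  d
    4  bbdcdbaa$ccd  d
    5  bdcdbaa$ccdb  b
    6  ccdbbdcdbaa$  $
    7  cdbaa$ccdbbd  d
    8  cdbbdcdbaa$c  c
    9  dbaa$ccdbbdc  c
   10  dbbdcdbaa$cc  c
   11  dcdbaa$ccdbb  b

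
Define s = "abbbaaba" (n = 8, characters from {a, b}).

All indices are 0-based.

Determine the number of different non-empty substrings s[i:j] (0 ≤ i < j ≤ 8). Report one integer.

rank | idx | suffix
   0 |   7 | a
   1 |   4 | aaba
   2 |   5 | aba
   3 |   0 | abbbaaba
   4 |   6 | ba
   5 |   3 | baaba
   6 |   2 | bbaaba
   7 |   1 | bbbaaba

SA = [7, 4, 5, 0, 6, 3, 2, 1]
[i] adj suffixes → lcp
  [1] 7/4 → 1 ('a')
  [2] 4/5 → 1 ('a')
  [3] 5/0 → 2 ('ab')
  [4] 0/6 → 0 ('')
  [5] 6/3 → 2 ('ba')
  [6] 3/2 → 1 ('b')
  [7] 2/1 → 2 ('bb')

n(n+1)/2 = 8·9/2 = 36
Σ LCP = 0 + 1 + 1 + 2 + 0 + 2 + 1 + 2 = 9
distinct = 36 − 9 = 27

27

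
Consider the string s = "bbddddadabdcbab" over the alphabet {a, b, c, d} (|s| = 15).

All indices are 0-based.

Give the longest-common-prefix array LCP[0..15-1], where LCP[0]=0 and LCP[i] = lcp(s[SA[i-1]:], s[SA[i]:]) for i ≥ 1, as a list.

rank→(start, suffix):
  0 → (13, 'ab')
  1 → (8, 'abdcbab')
  2 → (6, 'adabdcbab')
  3 → (14, 'b')
  4 → (12, 'bab')
  5 → (0, 'bbddddadabdcbab')
  6 → (9, 'bdcbab')
  7 → (1, 'bddddadabdcbab')
  8 → (11, 'cbab')
  9 → (7, 'dabdcbab')
  10 → (5, 'dadabdcbab')
  11 → (10, 'dcbab')
  12 → (4, 'ddadabdcbab')
  13 → (3, 'dddadabdcbab')
  14 → (2, 'ddddadabdcbab')

SA = [13, 8, 6, 14, 12, 0, 9, 1, 11, 7, 5, 10, 4, 3, 2]
i: (SA[i-1],SA[i]) lcp shared
  1: (13,8) 2 'ab'
  2: (8,6) 1 'a'
  3: (6,14) 0 ''
  4: (14,12) 1 'b'
  5: (12,0) 1 'b'
  6: (0,9) 1 'b'
  7: (9,1) 2 'bd'
  8: (1,11) 0 ''
  9: (11,7) 0 ''
  10: (7,5) 2 'da'
  11: (5,10) 1 'd'
  12: (10,4) 1 'd'
  13: (4,3) 2 'dd'
  14: (3,2) 3 'ddd'

[0, 2, 1, 0, 1, 1, 1, 2, 0, 0, 2, 1, 1, 2, 3]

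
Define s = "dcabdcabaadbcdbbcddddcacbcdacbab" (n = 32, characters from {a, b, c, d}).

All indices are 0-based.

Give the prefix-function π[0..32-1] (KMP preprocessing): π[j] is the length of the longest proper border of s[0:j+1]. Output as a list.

[0, 0, 0, 0, 1, 2, 3, 4, 0, 0, 1, 0, 0, 1, 0, 0, 0, 1, 1, 1, 1, 2, 3, 0, 0, 0, 1, 0, 0, 0, 0, 0]

π[0] = 0
j=1 s[j]='c': π[1]=0 (border '')
j=2 s[j]='a': π[2]=0 (border '')
j=3 s[j]='b': π[3]=0 (border '')
j=4 s[j]='d': π[4]=1 (border 'd')
j=5 s[j]='c': π[5]=2 (border 'dc')
j=6 s[j]='a': π[6]=3 (border 'dca')
j=7 s[j]='b': π[7]=4 (border 'dcab')
j=8 s[j]='a': k: 4→0; π[8]=0 (border '')
j=9 s[j]='a': π[9]=0 (border '')
j=10 s[j]='d': π[10]=1 (border 'd')
j=11 s[j]='b': k: 1→0; π[11]=0 (border '')
j=12 s[j]='c': π[12]=0 (border '')
j=13 s[j]='d': π[13]=1 (border 'd')
j=14 s[j]='b': k: 1→0; π[14]=0 (border '')
j=15 s[j]='b': π[15]=0 (border '')
j=16 s[j]='c': π[16]=0 (border '')
j=17 s[j]='d': π[17]=1 (border 'd')
j=18 s[j]='d': k: 1→0; π[18]=1 (border 'd')
j=19 s[j]='d': k: 1→0; π[19]=1 (border 'd')
j=20 s[j]='d': k: 1→0; π[20]=1 (border 'd')
j=21 s[j]='c': π[21]=2 (border 'dc')
j=22 s[j]='a': π[22]=3 (border 'dca')
j=23 s[j]='c': k: 3→0; π[23]=0 (border '')
j=24 s[j]='b': π[24]=0 (border '')
j=25 s[j]='c': π[25]=0 (border '')
j=26 s[j]='d': π[26]=1 (border 'd')
j=27 s[j]='a': k: 1→0; π[27]=0 (border '')
j=28 s[j]='c': π[28]=0 (border '')
j=29 s[j]='b': π[29]=0 (border '')
j=30 s[j]='a': π[30]=0 (border '')
j=31 s[j]='b': π[31]=0 (border '')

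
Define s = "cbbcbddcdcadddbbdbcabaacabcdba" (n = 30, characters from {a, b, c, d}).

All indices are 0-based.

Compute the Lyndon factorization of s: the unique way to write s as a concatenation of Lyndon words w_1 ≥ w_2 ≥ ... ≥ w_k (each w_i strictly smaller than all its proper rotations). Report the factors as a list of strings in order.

emit factor 1: 'c' (i=0, period=1)
emit factor 2: 'bbcbddcdc' (i=1, period=9)
emit factor 3: 'adddbbdbc' (i=10, period=9)
emit factor 4: 'ab' (i=19, period=2)
emit factor 5: 'aacabcdb' (i=21, period=8)
emit factor 6: 'a' (i=29, period=1)

["c", "bbcbddcdc", "adddbbdbc", "ab", "aacabcdb", "a"]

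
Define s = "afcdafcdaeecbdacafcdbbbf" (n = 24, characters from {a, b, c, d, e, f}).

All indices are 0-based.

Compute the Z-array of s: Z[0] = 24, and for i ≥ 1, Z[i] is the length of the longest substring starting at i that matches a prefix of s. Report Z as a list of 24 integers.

Z[0]=24
i=1: outside box; Z[1]=0
i=2: outside box; Z[2]=0
i=3: outside box; Z[3]=0
i=4: outside box; Z[4]=5 grow→box=[4,9)
i=5: min(r-i=4, Z[1]=0)=0; Z[5]=0
i=6: min(r-i=3, Z[2]=0)=0; Z[6]=0
i=7: min(r-i=2, Z[3]=0)=0; Z[7]=0
i=8: min(r-i=1, Z[4]=5)=1; Z[8]=1
i=9: outside box; Z[9]=0
i=10: outside box; Z[10]=0
i=11: outside box; Z[11]=0
i=12: outside box; Z[12]=0
i=13: outside box; Z[13]=0
i=14: outside box; Z[14]=1 grow→box=[14,15)
i=15: outside box; Z[15]=0
i=16: outside box; Z[16]=4 grow→box=[16,20)
i=17: min(r-i=3, Z[1]=0)=0; Z[17]=0
i=18: min(r-i=2, Z[2]=0)=0; Z[18]=0
i=19: min(r-i=1, Z[3]=0)=0; Z[19]=0
i=20: outside box; Z[20]=0
i=21: outside box; Z[21]=0
i=22: outside box; Z[22]=0
i=23: outside box; Z[23]=0

[24, 0, 0, 0, 5, 0, 0, 0, 1, 0, 0, 0, 0, 0, 1, 0, 4, 0, 0, 0, 0, 0, 0, 0]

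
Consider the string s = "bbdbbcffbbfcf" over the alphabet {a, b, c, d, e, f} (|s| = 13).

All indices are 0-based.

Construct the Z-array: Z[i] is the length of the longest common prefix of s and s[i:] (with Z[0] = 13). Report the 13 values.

Z[0]=13
i=1: outside box; Z[1]=1 grow→box=[1,2)
i=2: outside box; Z[2]=0
i=3: outside box; Z[3]=2 grow→box=[3,5)
i=4: min(r-i=1, Z[1]=1)=1; Z[4]=1
i=5: outside box; Z[5]=0
i=6: outside box; Z[6]=0
i=7: outside box; Z[7]=0
i=8: outside box; Z[8]=2 grow→box=[8,10)
i=9: min(r-i=1, Z[1]=1)=1; Z[9]=1
i=10: outside box; Z[10]=0
i=11: outside box; Z[11]=0
i=12: outside box; Z[12]=0

[13, 1, 0, 2, 1, 0, 0, 0, 2, 1, 0, 0, 0]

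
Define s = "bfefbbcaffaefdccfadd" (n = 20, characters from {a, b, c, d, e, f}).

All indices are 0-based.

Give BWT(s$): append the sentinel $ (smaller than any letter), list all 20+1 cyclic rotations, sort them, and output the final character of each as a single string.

dffcfb$bdcdfafacfeeba

rank  rotation               last
    0  $bfefbbcaffaefdccfadd  d
    1  add$bfefbbcaffaefdccf  f
    2  aefdccfadd$bfefbbcaff  f
    3  affaefdccfadd$bfefbbc  c
    4  bbcaffaefdccfadd$bfef  f
    5  bcaffaefdccfadd$bfefb  b
    6  bfefbbcaffaefdccfadd$  $
    7  caffaefdccfadd$bfefbb  b
    8  ccfadd$bfefbbcaffaefd  d
    9  cfadd$bfefbbcaffaefdc  c
   10  d$bfefbbcaffaefdccfad  d
   11  dccfadd$bfefbbcaffaef  f
   12  dd$bfefbbcaffaefdccfa  a
   13  efbbcaffaefdccfadd$bf  f
   14  efdccfadd$bfefbbcaffa  a
   15  fadd$bfefbbcaffaefdcc  c
   16  faefdccfadd$bfefbbcaf  f
   17  fbbcaffaefdccfadd$bfe  e
   18  fdccfadd$bfefbbcaffae  e
   19  fefbbcaffaefdccfadd$b  b
   20  ffaefdccfadd$bfefbbca  a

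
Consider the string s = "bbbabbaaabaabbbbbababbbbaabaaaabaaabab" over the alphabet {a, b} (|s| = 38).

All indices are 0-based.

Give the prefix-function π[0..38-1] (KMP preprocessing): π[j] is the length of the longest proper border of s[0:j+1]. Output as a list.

π[0] = 0
j=1 s[j]='b': π[1]=1 (border 'b')
j=2 s[j]='b': π[2]=2 (border 'bb')
j=3 s[j]='a': k: 2→1→0; π[3]=0 (border '')
j=4 s[j]='b': π[4]=1 (border 'b')
j=5 s[j]='b': π[5]=2 (border 'bb')
j=6 s[j]='a': k: 2→1→0; π[6]=0 (border '')
j=7 s[j]='a': π[7]=0 (border '')
j=8 s[j]='a': π[8]=0 (border '')
j=9 s[j]='b': π[9]=1 (border 'b')
j=10 s[j]='a': k: 1→0; π[10]=0 (border '')
j=11 s[j]='a': π[11]=0 (border '')
j=12 s[j]='b': π[12]=1 (border 'b')
j=13 s[j]='b': π[13]=2 (border 'bb')
j=14 s[j]='b': π[14]=3 (border 'bbb')
j=15 s[j]='b': k: 3→2; π[15]=3 (border 'bbb')
j=16 s[j]='b': k: 3→2; π[16]=3 (border 'bbb')
j=17 s[j]='a': π[17]=4 (border 'bbba')
j=18 s[j]='b': π[18]=5 (border 'bbbab')
j=19 s[j]='a': k: 5→1→0; π[19]=0 (border '')
j=20 s[j]='b': π[20]=1 (border 'b')
j=21 s[j]='b': π[21]=2 (border 'bb')
j=22 s[j]='b': π[22]=3 (border 'bbb')
j=23 s[j]='b': k: 3→2; π[23]=3 (border 'bbb')
j=24 s[j]='a': π[24]=4 (border 'bbba')
j=25 s[j]='a': k: 4→0; π[25]=0 (border '')
j=26 s[j]='b': π[26]=1 (border 'b')
j=27 s[j]='a': k: 1→0; π[27]=0 (border '')
j=28 s[j]='a': π[28]=0 (border '')
j=29 s[j]='a': π[29]=0 (border '')
j=30 s[j]='a': π[30]=0 (border '')
j=31 s[j]='b': π[31]=1 (border 'b')
j=32 s[j]='a': k: 1→0; π[32]=0 (border '')
j=33 s[j]='a': π[33]=0 (border '')
j=34 s[j]='a': π[34]=0 (border '')
j=35 s[j]='b': π[35]=1 (border 'b')
j=36 s[j]='a': k: 1→0; π[36]=0 (border '')
j=37 s[j]='b': π[37]=1 (border 'b')

[0, 1, 2, 0, 1, 2, 0, 0, 0, 1, 0, 0, 1, 2, 3, 3, 3, 4, 5, 0, 1, 2, 3, 3, 4, 0, 1, 0, 0, 0, 0, 1, 0, 0, 0, 1, 0, 1]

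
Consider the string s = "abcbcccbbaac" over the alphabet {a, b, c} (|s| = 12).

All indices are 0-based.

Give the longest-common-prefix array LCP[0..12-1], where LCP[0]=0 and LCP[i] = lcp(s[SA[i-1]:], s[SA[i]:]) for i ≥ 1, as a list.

[0, 1, 1, 0, 1, 1, 2, 0, 1, 2, 1, 2]

rank | idx | suffix
   0 |   9 | aac
   1 |   0 | abcbcccbbaac
   2 |  10 | ac
   3 |   8 | baac
   4 |   7 | bbaac
   5 |   1 | bcbcccbbaac
   6 |   3 | bcccbbaac
   7 |  11 | c
   8 |   6 | cbbaac
   9 |   2 | cbcccbbaac
  10 |   5 | ccbbaac
  11 |   4 | cccbbaac

SA = [9, 0, 10, 8, 7, 1, 3, 11, 6, 2, 5, 4]
[i] adj suffixes → lcp
  [1] 9/0 → 1 ('a')
  [2] 0/10 → 1 ('a')
  [3] 10/8 → 0 ('')
  [4] 8/7 → 1 ('b')
  [5] 7/1 → 1 ('b')
  [6] 1/3 → 2 ('bc')
  [7] 3/11 → 0 ('')
  [8] 11/6 → 1 ('c')
  [9] 6/2 → 2 ('cb')
  [10] 2/5 → 1 ('c')
  [11] 5/4 → 2 ('cc')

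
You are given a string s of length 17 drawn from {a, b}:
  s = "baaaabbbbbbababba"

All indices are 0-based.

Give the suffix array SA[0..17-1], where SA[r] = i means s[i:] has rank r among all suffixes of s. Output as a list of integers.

[16, 1, 2, 3, 11, 13, 4, 15, 0, 10, 12, 14, 9, 8, 7, 6, 5]

rank→(start, suffix):
  0 → (16, 'a')
  1 → (1, 'aaaabbbbbbababba')
  2 → (2, 'aaabbbbbbababba')
  3 → (3, 'aabbbbbbababba')
  4 → (11, 'ababba')
  5 → (13, 'abba')
  6 → (4, 'abbbbbbababba')
  7 → (15, 'ba')
  8 → (0, 'baaaabbbbbbababba')
  9 → (10, 'bababba')
  10 → (12, 'babba')
  11 → (14, 'bba')
  12 → (9, 'bbababba')
  13 → (8, 'bbbababba')
  14 → (7, 'bbbbababba')
  15 → (6, 'bbbbbababba')
  16 → (5, 'bbbbbbababba')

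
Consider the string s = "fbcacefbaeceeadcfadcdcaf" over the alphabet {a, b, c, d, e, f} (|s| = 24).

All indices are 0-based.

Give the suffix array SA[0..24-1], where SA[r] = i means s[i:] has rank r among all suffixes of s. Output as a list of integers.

[3, 17, 13, 8, 22, 7, 1, 2, 21, 19, 10, 4, 15, 20, 18, 14, 12, 9, 11, 5, 23, 16, 6, 0]

rank→(start, suffix):
  0 → (3, 'acefbaeceeadcfadcdcaf')
  1 → (17, 'adcdcaf')
  2 → (13, 'adcfadcdcaf')
  3 → (8, 'aeceeadcfadcdcaf')
  4 → (22, 'af')
  5 → (7, 'baeceeadcfadcdcaf')
  6 → (1, 'bcacefbaeceeadcfadcdcaf')
  7 → (2, 'cacefbaeceeadcfadcdcaf')
  8 → (21, 'caf')
  9 → (19, 'cdcaf')
  10 → (10, 'ceeadcfadcdcaf')
  11 → (4, 'cefbaeceeadcfadcdcaf')
  12 → (15, 'cfadcdcaf')
  13 → (20, 'dcaf')
  14 → (18, 'dcdcaf')
  15 → (14, 'dcfadcdcaf')
  16 → (12, 'eadcfadcdcaf')
  17 → (9, 'eceeadcfadcdcaf')
  18 → (11, 'eeadcfadcdcaf')
  19 → (5, 'efbaeceeadcfadcdcaf')
  20 → (23, 'f')
  21 → (16, 'fadcdcaf')
  22 → (6, 'fbaeceeadcfadcdcaf')
  23 → (0, 'fbcacefbaeceeadcfadcdcaf')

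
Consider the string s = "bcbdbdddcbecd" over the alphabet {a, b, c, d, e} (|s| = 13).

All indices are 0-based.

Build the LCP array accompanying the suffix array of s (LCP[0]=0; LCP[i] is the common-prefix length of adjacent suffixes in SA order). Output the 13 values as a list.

[0, 1, 2, 1, 0, 2, 1, 0, 1, 1, 1, 2, 0]

rank | idx | suffix
   0 |   0 | bcbdbdddcbecd
   1 |   2 | bdbdddcbecd
   2 |   4 | bdddcbecd
   3 |   9 | becd
   4 |   1 | cbdbdddcbecd
   5 |   8 | cbecd
   6 |  11 | cd
   7 |  12 | d
   8 |   3 | dbdddcbecd
   9 |   7 | dcbecd
  10 |   6 | ddcbecd
  11 |   5 | dddcbecd
  12 |  10 | ecd

SA = [0, 2, 4, 9, 1, 8, 11, 12, 3, 7, 6, 5, 10]
rank  pair      lcp
   1  s[0:],s[2:]  1  'b'
   2  s[2:],s[4:]  2  'bd'
   3  s[4:],s[9:]  1  'b'
   4  s[9:],s[1:]  0  ''
   5  s[1:],s[8:]  2  'cb'
   6  s[8:],s[11:]  1  'c'
   7  s[11:],s[12:]  0  ''
   8  s[12:],s[3:]  1  'd'
   9  s[3:],s[7:]  1  'd'
  10  s[7:],s[6:]  1  'd'
  11  s[6:],s[5:]  2  'dd'
  12  s[5:],s[10:]  0  ''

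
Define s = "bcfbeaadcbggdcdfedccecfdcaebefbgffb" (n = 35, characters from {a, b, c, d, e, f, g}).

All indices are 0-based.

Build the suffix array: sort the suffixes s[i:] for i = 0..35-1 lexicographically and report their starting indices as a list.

[5, 6, 25, 34, 0, 3, 27, 30, 9, 24, 8, 18, 13, 19, 1, 21, 23, 7, 17, 12, 14, 4, 26, 20, 16, 28, 33, 2, 29, 22, 15, 32, 11, 31, 10]

rank→(start, suffix):
  0 → (5, 'aadcbggdcdfedccecfdcaebefbgffb')
  1 → (6, 'adcbggdcdfedccecfdcaebefbgffb')
  2 → (25, 'aebefbgffb')
  3 → (34, 'b')
  4 → (0, 'bcfbeaadcbggdcdfedccecfdcaebefbgffb')
  5 → (3, 'beaadcbggdcdfedccecfdcaebefbgffb')
  6 → (27, 'befbgffb')
  7 → (30, 'bgffb')
  8 → (9, 'bggdcdfedccecfdcaebefbgffb')
  9 → (24, 'caebefbgffb')
  10 → (8, 'cbggdcdfedccecfdcaebefbgffb')
  11 → (18, 'ccecfdcaebefbgffb')
  12 → (13, 'cdfedccecfdcaebefbgffb')
  13 → (19, 'cecfdcaebefbgffb')
  14 → (1, 'cfbeaadcbggdcdfedccecfdcaebefbgffb')
  15 → (21, 'cfdcaebefbgffb')
  16 → (23, 'dcaebefbgffb')
  17 → (7, 'dcbggdcdfedccecfdcaebefbgffb')
  18 → (17, 'dccecfdcaebefbgffb')
  19 → (12, 'dcdfedccecfdcaebefbgffb')
  20 → (14, 'dfedccecfdcaebefbgffb')
  21 → (4, 'eaadcbggdcdfedccecfdcaebefbgffb')
  22 → (26, 'ebefbgffb')
  23 → (20, 'ecfdcaebefbgffb')
  24 → (16, 'edccecfdcaebefbgffb')
  25 → (28, 'efbgffb')
  26 → (33, 'fb')
  27 → (2, 'fbeaadcbggdcdfedccecfdcaebefbgffb')
  28 → (29, 'fbgffb')
  29 → (22, 'fdcaebefbgffb')
  30 → (15, 'fedccecfdcaebefbgffb')
  31 → (32, 'ffb')
  32 → (11, 'gdcdfedccecfdcaebefbgffb')
  33 → (31, 'gffb')
  34 → (10, 'ggdcdfedccecfdcaebefbgffb')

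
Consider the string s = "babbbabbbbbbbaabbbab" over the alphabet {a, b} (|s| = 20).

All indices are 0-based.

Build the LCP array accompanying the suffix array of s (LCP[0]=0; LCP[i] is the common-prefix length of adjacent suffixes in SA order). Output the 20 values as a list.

sorted suffixes:
  #0 SA[0]=13  'aabbbab'
  #1 SA[1]=18  'ab'
  #2 SA[2]=14  'abbbab'
  #3 SA[3]=1  'abbbabbbbbbbaabbbab'
  #4 SA[4]=5  'abbbbbbbaabbbab'
  #5 SA[5]=19  'b'
  #6 SA[6]=12  'baabbbab'
  #7 SA[7]=17  'bab'
  #8 SA[8]=0  'babbbabbbbbbbaabbbab'
  #9 SA[9]=4  'babbbbbbbaabbbab'
  #10 SA[10]=11  'bbaabbbab'
  #11 SA[11]=16  'bbab'
  #12 SA[12]=3  'bbabbbbbbbaabbbab'
  #13 SA[13]=10  'bbbaabbbab'
  #14 SA[14]=15  'bbbab'
  #15 SA[15]=2  'bbbabbbbbbbaabbbab'
  #16 SA[16]=9  'bbbbaabbbab'
  #17 SA[17]=8  'bbbbbaabbbab'
  #18 SA[18]=7  'bbbbbbaabbbab'
  #19 SA[19]=6  'bbbbbbbaabbbab'

SA = [13, 18, 14, 1, 5, 19, 12, 17, 0, 4, 11, 16, 3, 10, 15, 2, 9, 8, 7, 6]
[i] adj suffixes → lcp
  [1] 13/18 → 1 ('a')
  [2] 18/14 → 2 ('ab')
  [3] 14/1 → 6 ('abbbab')
  [4] 1/5 → 4 ('abbb')
  [5] 5/19 → 0 ('')
  [6] 19/12 → 1 ('b')
  [7] 12/17 → 2 ('ba')
  [8] 17/0 → 3 ('bab')
  [9] 0/4 → 5 ('babbb')
  [10] 4/11 → 1 ('b')
  [11] 11/16 → 3 ('bba')
  [12] 16/3 → 4 ('bbab')
  [13] 3/10 → 2 ('bb')
  [14] 10/15 → 4 ('bbba')
  [15] 15/2 → 5 ('bbbab')
  [16] 2/9 → 3 ('bbb')
  [17] 9/8 → 4 ('bbbb')
  [18] 8/7 → 5 ('bbbbb')
  [19] 7/6 → 6 ('bbbbbb')

[0, 1, 2, 6, 4, 0, 1, 2, 3, 5, 1, 3, 4, 2, 4, 5, 3, 4, 5, 6]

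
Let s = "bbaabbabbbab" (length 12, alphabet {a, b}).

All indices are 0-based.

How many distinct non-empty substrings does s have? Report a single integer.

rank | idx | suffix
   0 |   2 | aabbabbbab
   1 |  10 | ab
   2 |   3 | abbabbbab
   3 |   6 | abbbab
   4 |  11 | b
   5 |   1 | baabbabbbab
   6 |   9 | bab
   7 |   5 | babbbab
   8 |   0 | bbaabbabbbab
   9 |   8 | bbab
  10 |   4 | bbabbbab
  11 |   7 | bbbab

SA = [2, 10, 3, 6, 11, 1, 9, 5, 0, 8, 4, 7]
[i] adj suffixes → lcp
  [1] 2/10 → 1 ('a')
  [2] 10/3 → 2 ('ab')
  [3] 3/6 → 3 ('abb')
  [4] 6/11 → 0 ('')
  [5] 11/1 → 1 ('b')
  [6] 1/9 → 2 ('ba')
  [7] 9/5 → 3 ('bab')
  [8] 5/0 → 1 ('b')
  [9] 0/8 → 3 ('bba')
  [10] 8/4 → 4 ('bbab')
  [11] 4/7 → 2 ('bb')

n(n+1)/2 = 12·13/2 = 78
Σ LCP = 0 + 1 + 2 + 3 + 0 + 1 + 2 + 3 + 1 + 3 + 4 + 2 = 22
distinct = 78 − 22 = 56

56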